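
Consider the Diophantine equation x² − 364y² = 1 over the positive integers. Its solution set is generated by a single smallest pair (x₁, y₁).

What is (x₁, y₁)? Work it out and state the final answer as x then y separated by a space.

4954951 259710

√364 → a₀=19, period (12,1,2,3,1,8,1,3,2,1,12,38); ℓ=12 even so k=11
a_0=19:  p_0=19·1+0=19,  q_0=19·0+1=1
…
a_2=1:  p_2=1·229+19=248,  q_2=1·12+1=13
a_3=2:  p_3=2·248+229=725,  q_3=2·13+12=38
a_4=3:  p_4=3·725+248=2423,  q_4=3·38+13=127
a_5=1:  p_5=1·2423+725=3148,  q_5=1·127+38=165
…
a_8=3:  p_8=3·30755+27607=119872,  q_8=3·1612+1447=6283
…
a_10=1:  p_10=1·270499+119872=390371,  q_10=1·14178+6283=20461
a_11=12:  p_11=12·390371+270499=4954951,  q_11=12·20461+14178=259710
(x₁, y₁) = (4954951, 259710);  4954951² − 364·259710² = 1 ✓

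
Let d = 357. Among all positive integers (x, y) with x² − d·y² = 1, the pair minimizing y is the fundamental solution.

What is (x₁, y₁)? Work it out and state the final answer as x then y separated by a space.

3401 180

[18; 1,8,2,8,1,36] for √357; ℓ=6 ⇒ convergent index 5
a_0=18:  p_0=18·1+0=18,  q_0=18·0+1=1
…
a_2=8:  p_2=8·19+18=170,  q_2=8·1+1=9
…
a_4=8:  p_4=8·359+170=3042,  q_4=8·19+9=161
a_5=1:  p_5=1·3042+359=3401,  q_5=1·161+19=180
fundamental: x₁=3401, y₁=180  (since 11566801 − 357·32400 = 1)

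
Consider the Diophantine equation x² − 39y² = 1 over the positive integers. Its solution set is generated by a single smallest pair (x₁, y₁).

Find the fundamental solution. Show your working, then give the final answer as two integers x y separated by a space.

√39 → a₀=6, period (4,12); ℓ=2 even so k=1
k=0  a_k=6  p_k/q_k = 6/1
k=1  a_k=4  p_k/q_k = 25/4
(x₁, y₁) = (25, 4);  25² − 39·4² = 1 ✓

25 4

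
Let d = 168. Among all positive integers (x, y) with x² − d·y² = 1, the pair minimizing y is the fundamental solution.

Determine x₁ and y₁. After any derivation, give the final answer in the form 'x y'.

[12; 1,24] for √168; ℓ=2 ⇒ convergent index 1
a_0=12:  p_0=12·1+0=12,  q_0=12·0+1=1
a_1=1:  p_1=1·12+1=13,  q_1=1·1+0=1
fundamental: x₁=13, y₁=1  (since 169 − 168·1 = 1)

13 1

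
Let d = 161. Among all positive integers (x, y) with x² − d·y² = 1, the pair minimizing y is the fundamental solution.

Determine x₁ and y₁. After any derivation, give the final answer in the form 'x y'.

11775 928

d=161: √d = [12; 1,2,4,1,2,1,4,2,1,24] (ℓ=10, even), read p_9/q_9
k=0  a_k=12  p_k/q_k = 12/1
…
k=2  a_k=2  p_k/q_k = 38/3
…
k=6  a_k=1  p_k/q_k = 774/61
k=7  a_k=4  p_k/q_k = 3667/289
k=8  a_k=2  p_k/q_k = 8108/639
k=9  a_k=1  p_k/q_k = 11775/928
fundamental: x₁=11775, y₁=928  (since 138650625 − 161·861184 = 1)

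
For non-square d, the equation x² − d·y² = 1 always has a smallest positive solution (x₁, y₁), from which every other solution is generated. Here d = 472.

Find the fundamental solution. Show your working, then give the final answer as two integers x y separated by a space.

√472 → a₀=21, period (1,2,1,1,1,…,2,1,42); ℓ=14 even so k=13
k=0  a_k=21  p_k/q_k = 21/1
…
k=2  a_k=2  p_k/q_k = 65/3
k=3  a_k=1  p_k/q_k = 87/4
k=4  a_k=1  p_k/q_k = 152/7
k=5  a_k=1  p_k/q_k = 239/11
k=6  a_k=4  p_k/q_k = 1108/51
k=7  a_k=5  p_k/q_k = 5779/266
…
k=9  a_k=1  p_k/q_k = 30003/1381
k=10  a_k=1  p_k/q_k = 54227/2496
k=11  a_k=1  p_k/q_k = 84230/3877
k=12  a_k=2  p_k/q_k = 222687/10250
k=13  a_k=1  p_k/q_k = 306917/14127
fundamental: x₁=306917, y₁=14127  (since 94198044889 − 472·199572129 = 1)

306917 14127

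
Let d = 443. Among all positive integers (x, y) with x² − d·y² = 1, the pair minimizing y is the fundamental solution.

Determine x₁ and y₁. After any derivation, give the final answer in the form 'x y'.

d=443: √d = [21; 21,42] (ℓ=2, even), read p_1/q_1
a_0=21:  p_0=21·1+0=21,  q_0=21·0+1=1
a_1=21:  p_1=21·21+1=442,  q_1=21·1+0=21
(x₁, y₁) = (442, 21);  442² − 443·21² = 1 ✓

442 21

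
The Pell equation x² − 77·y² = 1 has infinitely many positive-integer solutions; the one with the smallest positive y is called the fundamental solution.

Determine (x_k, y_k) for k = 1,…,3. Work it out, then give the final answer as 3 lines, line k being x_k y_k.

√77 = [8; 1,3,2,3,1,16, …], period ℓ=6 (even) → k=5
k=0  a_k=8  p_k/q_k = 8/1
…
k=3  a_k=2  p_k/q_k = 79/9
k=4  a_k=3  p_k/q_k = 272/31
k=5  a_k=1  p_k/q_k = 351/40
→ (351, 40).  Check: 351²=123201, 77·40²=123200, difference 1.
n=2: (351,40)∘(351,40) = (351·351+77·40·40, 351·40+40·351) = (246401,28080)
n=3: (246401,28080)∘(351,40) = (351·246401+77·40·28080, 351·28080+40·246401) = (172973151,19712120)

351 40
246401 28080
172973151 19712120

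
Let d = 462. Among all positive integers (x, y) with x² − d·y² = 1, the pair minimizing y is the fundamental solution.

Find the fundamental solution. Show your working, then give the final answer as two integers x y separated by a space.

43 2

[21; 2,42] for √462; ℓ=2 ⇒ convergent index 1
a_0=21:  p_0=21·1+0=21,  q_0=21·0+1=1
a_1=2:  p_1=2·21+1=43,  q_1=2·1+0=2
fundamental: x₁=43, y₁=2  (since 1849 − 462·4 = 1)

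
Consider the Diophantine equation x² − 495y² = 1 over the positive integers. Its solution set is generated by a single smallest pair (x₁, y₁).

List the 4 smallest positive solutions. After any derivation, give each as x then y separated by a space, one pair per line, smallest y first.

89 4
15841 712
2819609 126732
501874561 22557584

d=495: √d = [22; 4,44] (ℓ=2, even), read p_1/q_1
i=0: a=22 ⇒ p=22, q=1
i=1: a=4 ⇒ p=89, q=4
fundamental: x₁=89, y₁=4  (since 7921 − 495·16 = 1)
(x_2, y_2) = (89·89 + 495·4·4, 89·4 + 4·89) = (15841, 712)
(x_3, y_3) = (89·15841 + 495·4·712, 89·712 + 4·15841) = (2819609, 126732)
(x_4, y_4) = (89·2819609 + 495·4·126732, 89·126732 + 4·2819609) = (501874561, 22557584)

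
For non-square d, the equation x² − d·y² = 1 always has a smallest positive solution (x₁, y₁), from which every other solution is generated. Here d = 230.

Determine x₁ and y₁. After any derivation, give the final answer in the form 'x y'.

91 6

[15; 6,30] for √230; ℓ=2 ⇒ convergent index 1
i=0: a=15 ⇒ p=15, q=1
i=1: a=6 ⇒ p=91, q=6
(x₁, y₁) = (91, 6);  91² − 230·6² = 1 ✓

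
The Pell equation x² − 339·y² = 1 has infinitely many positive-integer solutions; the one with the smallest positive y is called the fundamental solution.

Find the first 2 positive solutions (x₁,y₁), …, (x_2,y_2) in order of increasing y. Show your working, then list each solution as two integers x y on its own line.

[18; 2,2,2,1,17,1,2,2,2,36] for √339; ℓ=10 ⇒ convergent index 9
k=0  a_k=18  p_k/q_k = 18/1
k=1  a_k=2  p_k/q_k = 37/2
k=2  a_k=2  p_k/q_k = 92/5
k=3  a_k=2  p_k/q_k = 221/12
…
k=7  a_k=2  p_k/q_k = 17252/937
k=8  a_k=2  p_k/q_k = 40359/2192
k=9  a_k=2  p_k/q_k = 97970/5321
(x₁, y₁) = (97970, 5321);  97970² − 339·5321² = 1 ✓
(97970+5321√339)^2 = 19196241799 + 1042596740√339

97970 5321
19196241799 1042596740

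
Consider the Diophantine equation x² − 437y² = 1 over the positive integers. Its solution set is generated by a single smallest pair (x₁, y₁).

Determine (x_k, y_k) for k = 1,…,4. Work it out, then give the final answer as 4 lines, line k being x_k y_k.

4599 220
42301601 2023560
389090121399 18612704660
3578850894326401 171199655439120

√437 = [20; 1,9,2,9,1,40, …], period ℓ=6 (even) → k=5
i=0: a=20 ⇒ p=20, q=1
i=1: a=1 ⇒ p=21, q=1
i=2: a=9 ⇒ p=209, q=10
i=3: a=2 ⇒ p=439, q=21
i=4: a=9 ⇒ p=4160, q=199
i=5: a=1 ⇒ p=4599, q=220
→ (4599, 220).  Check: 4599²=21150801, 437·220²=21150800, difference 1.
n=2: (4599,220)∘(4599,220) = (4599·4599+437·220·220, 4599·220+220·4599) = (42301601,2023560)
n=3: (42301601,2023560)∘(4599,220) = (4599·42301601+437·220·2023560, 4599·2023560+220·42301601) = (389090121399,18612704660)
n=4: (389090121399,18612704660)∘(4599,220) = (4599·389090121399+437·220·18612704660, 4599·18612704660+220·389090121399) = (3578850894326401,171199655439120)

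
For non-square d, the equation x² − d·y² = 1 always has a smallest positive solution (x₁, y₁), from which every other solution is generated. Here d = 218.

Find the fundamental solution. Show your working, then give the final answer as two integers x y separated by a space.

126003 8534

d=218: √d = [14; 1,3,3,1,28] (ℓ=5, odd), read p_9/q_9
a_0=14:  p_0=14·1+0=14,  q_0=14·0+1=1
…
a_8=3:  p_8=3·29633+7471=96370,  q_8=3·2007+506=6527
a_9=1:  p_9=1·96370+29633=126003,  q_9=1·6527+2007=8534
(x₁, y₁) = (126003, 8534);  126003² − 218·8534² = 1 ✓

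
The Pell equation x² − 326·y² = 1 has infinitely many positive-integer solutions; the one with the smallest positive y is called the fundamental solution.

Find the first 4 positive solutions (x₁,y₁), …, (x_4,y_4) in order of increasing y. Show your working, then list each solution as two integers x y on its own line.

d=326: √d = [18; 18,36] (ℓ=2, even), read p_1/q_1
a_0=18:  p_0=18·1+0=18,  q_0=18·0+1=1
a_1=18:  p_1=18·18+1=325,  q_1=18·1+0=18
(x₁, y₁) = (325, 18);  325² − 326·18² = 1 ✓
(x_2, y_2) = (325·325 + 326·18·18, 325·18 + 18·325) = (211249, 11700)
(x_3, y_3) = (325·211249 + 326·18·11700, 325·11700 + 18·211249) = (137311525, 7604982)
(x_4, y_4) = (325·137311525 + 326·18·7604982, 325·7604982 + 18·137311525) = (89252280001, 4943226600)

325 18
211249 11700
137311525 7604982
89252280001 4943226600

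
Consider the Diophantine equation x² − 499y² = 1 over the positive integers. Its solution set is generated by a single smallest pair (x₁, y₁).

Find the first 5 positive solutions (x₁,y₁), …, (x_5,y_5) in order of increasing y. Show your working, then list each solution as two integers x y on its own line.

4490 201
40320199 1804980
362075382530 16208720199
3251436894799201 145554305582040
29197902953221442450 1307077647917999001

√499 = [22; 2,1,21,1,2,44, …], period ℓ=6 (even) → k=5
a_0=22:  p_0=22·1+0=22,  q_0=22·0+1=1
a_1=2:  p_1=2·22+1=45,  q_1=2·1+0=2
…
a_3=21:  p_3=21·67+45=1452,  q_3=21·3+2=65
a_4=1:  p_4=1·1452+67=1519,  q_4=1·65+3=68
a_5=2:  p_5=2·1519+1452=4490,  q_5=2·68+65=201
(x₁, y₁) = (4490, 201);  4490² − 499·201² = 1 ✓
k=2:  x_2 = 4490·4490+499·201·201 = 40320199,  y_2 = 4490·201+201·4490 = 1804980
k=3:  x_3 = 4490·40320199+499·201·1804980 = 362075382530,  y_3 = 4490·1804980+201·40320199 = 16208720199
k=4:  x_4 = 4490·362075382530+499·201·16208720199 = 3251436894799201,  y_4 = 4490·16208720199+201·362075382530 = 145554305582040
k=5:  x_5 = 4490·3251436894799201+499·201·145554305582040 = 29197902953221442450,  y_5 = 4490·145554305582040+201·3251436894799201 = 1307077647917999001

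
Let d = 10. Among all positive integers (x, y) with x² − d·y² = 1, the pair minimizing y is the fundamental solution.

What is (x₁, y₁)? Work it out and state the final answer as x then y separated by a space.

√10 = [3; 6, …], period ℓ=1 (odd) → k=1
step 0: (3, 1)  from 3·(1,0) + (0,1)
step 1: (19, 6)  from 6·(3,1) + (1,0)
→ (19, 6).  Check: 19²=361, 10·6²=360, difference 1.

19 6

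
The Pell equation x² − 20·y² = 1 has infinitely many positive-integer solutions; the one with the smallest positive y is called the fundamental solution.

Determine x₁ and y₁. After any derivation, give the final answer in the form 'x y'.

9 2

√20 = [4; 2,8, …], period ℓ=2 (even) → k=1
k=0  a_k=4  p_k/q_k = 4/1
k=1  a_k=2  p_k/q_k = 9/2
(x₁, y₁) = (9, 2);  9² − 20·2² = 1 ✓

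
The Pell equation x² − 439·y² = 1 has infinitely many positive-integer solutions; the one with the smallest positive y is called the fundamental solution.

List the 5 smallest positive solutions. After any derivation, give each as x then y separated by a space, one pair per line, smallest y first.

d=439: √d = [20; 1,19,1,40] (ℓ=4, even), read p_3/q_3
step 0: (20, 1)  from 20·(1,0) + (0,1)
step 1: (21, 1)  from 1·(20,1) + (1,0)
step 2: (419, 20)  from 19·(21,1) + (20,1)
step 3: (440, 21)  from 1·(419,20) + (21,1)
(x₁, y₁) = (440, 21);  440² − 439·21² = 1 ✓
(x_2, y_2) = (440·440 + 439·21·21, 440·21 + 21·440) = (387199, 18480)
(x_3, y_3) = (440·387199 + 439·21·18480, 440·18480 + 21·387199) = (340734680, 16262379)
(x_4, y_4) = (440·340734680 + 439·21·16262379, 440·16262379 + 21·340734680) = (299846131201, 14310875040)
(x_5, y_5) = (440·299846131201 + 439·21·14310875040, 440·14310875040 + 21·299846131201) = (263864254722200, 12593553772821)

440 21
387199 18480
340734680 16262379
299846131201 14310875040
263864254722200 12593553772821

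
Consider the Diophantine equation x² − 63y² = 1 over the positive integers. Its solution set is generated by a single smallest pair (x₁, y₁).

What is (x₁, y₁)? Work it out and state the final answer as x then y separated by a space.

8 1

[7; 1,14] for √63; ℓ=2 ⇒ convergent index 1
i=0: a=7 ⇒ p=7, q=1
i=1: a=1 ⇒ p=8, q=1
fundamental: x₁=8, y₁=1  (since 64 − 63·1 = 1)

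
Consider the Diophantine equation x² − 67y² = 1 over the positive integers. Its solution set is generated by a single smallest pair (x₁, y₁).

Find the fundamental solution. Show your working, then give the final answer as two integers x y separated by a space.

48842 5967

d=67: √d = [8; 5,2,1,1,7,1,1,2,5,16] (ℓ=10, even), read p_9/q_9
k=0  a_k=8  p_k/q_k = 8/1
…
k=2  a_k=2  p_k/q_k = 90/11
…
k=4  a_k=1  p_k/q_k = 221/27
…
k=7  a_k=1  p_k/q_k = 3577/437
k=8  a_k=2  p_k/q_k = 9053/1106
k=9  a_k=5  p_k/q_k = 48842/5967
(x₁, y₁) = (48842, 5967);  48842² − 67·5967² = 1 ✓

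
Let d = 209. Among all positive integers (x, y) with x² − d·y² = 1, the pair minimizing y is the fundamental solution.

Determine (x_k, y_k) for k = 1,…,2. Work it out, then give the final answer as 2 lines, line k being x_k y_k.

46551 3220
4333991201 299788440

[14; 2,5,3,2,3,5,2,28] for √209; ℓ=8 ⇒ convergent index 7
i=0: a=14 ⇒ p=14, q=1
i=1: a=2 ⇒ p=29, q=2
i=2: a=5 ⇒ p=159, q=11
i=3: a=3 ⇒ p=506, q=35
i=4: a=2 ⇒ p=1171, q=81
i=5: a=3 ⇒ p=4019, q=278
i=6: a=5 ⇒ p=21266, q=1471
i=7: a=2 ⇒ p=46551, q=3220
(x₁, y₁) = (46551, 3220);  46551² − 209·3220² = 1 ✓
k=2:  x_2 = 46551·46551+209·3220·3220 = 4333991201,  y_2 = 46551·3220+3220·46551 = 299788440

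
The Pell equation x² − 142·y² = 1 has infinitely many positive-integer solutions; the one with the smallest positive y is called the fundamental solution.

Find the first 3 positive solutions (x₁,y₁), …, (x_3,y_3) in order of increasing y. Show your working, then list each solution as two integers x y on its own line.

√142 → a₀=11, period (1,10,1,22); ℓ=4 even so k=3
k=0  a_k=11  p_k/q_k = 11/1
…
k=2  a_k=10  p_k/q_k = 131/11
k=3  a_k=1  p_k/q_k = 143/12
(x₁, y₁) = (143, 12);  143² − 142·12² = 1 ✓
k=2:  x_2 = 143·143+142·12·12 = 40897,  y_2 = 143·12+12·143 = 3432
k=3:  x_3 = 143·40897+142·12·3432 = 11696399,  y_3 = 143·3432+12·40897 = 981540

143 12
40897 3432
11696399 981540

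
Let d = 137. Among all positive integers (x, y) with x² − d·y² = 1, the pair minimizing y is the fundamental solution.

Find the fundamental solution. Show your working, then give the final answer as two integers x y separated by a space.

6083073 519712

√137 → a₀=11, period (1,2,2,1,1,2,2,1,22); ℓ=9 odd so k=17
k=0  a_k=11  p_k/q_k = 11/1
k=1  a_k=1  p_k/q_k = 12/1
…
k=8  a_k=1  p_k/q_k = 1744/149
k=9  a_k=22  p_k/q_k = 39597/3383
…
k=12  a_k=2  p_k/q_k = 285899/24426
…
k=15  a_k=2  p_k/q_k = 1796332/153471
k=16  a_k=2  p_k/q_k = 4286741/366241
k=17  a_k=1  p_k/q_k = 6083073/519712
(x₁, y₁) = (6083073, 519712);  6083073² − 137·519712² = 1 ✓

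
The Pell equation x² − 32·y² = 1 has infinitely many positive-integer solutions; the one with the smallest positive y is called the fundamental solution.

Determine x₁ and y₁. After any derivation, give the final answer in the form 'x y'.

17 3

d=32: √d = [5; 1,1,1,10] (ℓ=4, even), read p_3/q_3
i=0: a=5 ⇒ p=5, q=1
…
i=2: a=1 ⇒ p=11, q=2
i=3: a=1 ⇒ p=17, q=3
(x₁, y₁) = (17, 3);  17² − 32·3² = 1 ✓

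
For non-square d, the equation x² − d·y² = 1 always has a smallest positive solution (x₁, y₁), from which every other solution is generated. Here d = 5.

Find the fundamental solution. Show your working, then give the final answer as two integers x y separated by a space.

9 4

√5 → a₀=2, period (4); ℓ=1 odd so k=1
k=0  a_k=2  p_k/q_k = 2/1
k=1  a_k=4  p_k/q_k = 9/4
(x₁, y₁) = (9, 4);  9² − 5·4² = 1 ✓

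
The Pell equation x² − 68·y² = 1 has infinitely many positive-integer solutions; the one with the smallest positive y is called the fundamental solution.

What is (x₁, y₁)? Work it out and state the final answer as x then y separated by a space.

33 4

[8; 4,16] for √68; ℓ=2 ⇒ convergent index 1
i=0: a=8 ⇒ p=8, q=1
i=1: a=4 ⇒ p=33, q=4
fundamental: x₁=33, y₁=4  (since 1089 − 68·16 = 1)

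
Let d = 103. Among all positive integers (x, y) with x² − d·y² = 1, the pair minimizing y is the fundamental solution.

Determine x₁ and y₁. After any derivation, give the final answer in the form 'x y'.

227528 22419

√103 = [10; 6,1,2,1,1,9,1,1,2,1,6,20, …], period ℓ=12 (even) → k=11
step 0: (10, 1)  from 10·(1,0) + (0,1)
…
step 3: (203, 20)  from 2·(71,7) + (61,6)
…
step 6: (4567, 450)  from 9·(477,47) + (274,27)
step 7: (5044, 497)  from 1·(4567,450) + (477,47)
…
step 9: (24266, 2391)  from 2·(9611,947) + (5044,497)
step 10: (33877, 3338)  from 1·(24266,2391) + (9611,947)
step 11: (227528, 22419)  from 6·(33877,3338) + (24266,2391)
fundamental: x₁=227528, y₁=22419  (since 51768990784 − 103·502611561 = 1)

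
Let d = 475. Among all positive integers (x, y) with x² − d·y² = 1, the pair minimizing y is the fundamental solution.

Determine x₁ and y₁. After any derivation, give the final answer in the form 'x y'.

√475 = [21; 1,3,1,6,2,6,1,3,1,42, …], period ℓ=10 (even) → k=9
i=0: a=21 ⇒ p=21, q=1
i=1: a=1 ⇒ p=22, q=1
i=2: a=3 ⇒ p=87, q=4
…
i=4: a=6 ⇒ p=741, q=34
…
i=6: a=6 ⇒ p=10287, q=472
i=7: a=1 ⇒ p=11878, q=545
i=8: a=3 ⇒ p=45921, q=2107
i=9: a=1 ⇒ p=57799, q=2652
(x₁, y₁) = (57799, 2652);  57799² − 475·2652² = 1 ✓

57799 2652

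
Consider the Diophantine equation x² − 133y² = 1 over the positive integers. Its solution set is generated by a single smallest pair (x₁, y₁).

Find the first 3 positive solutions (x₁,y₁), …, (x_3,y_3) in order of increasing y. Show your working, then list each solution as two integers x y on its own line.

2588599 224460
13401689565601 1162073863080
69383200415647777399 6016286479789825380

d=133: √d = [11; 1,1,7,5,1,…,1,1,22] (ℓ=16, even), read p_15/q_15
k=0  a_k=11  p_k/q_k = 11/1
k=1  a_k=1  p_k/q_k = 12/1
…
k=4  a_k=5  p_k/q_k = 888/77
k=5  a_k=1  p_k/q_k = 1061/92
…
k=9  a_k=1  p_k/q_k = 10979/952
…
k=11  a_k=1  p_k/q_k = 29927/2595
…
k=14  a_k=1  p_k/q_k = 1378591/119539
k=15  a_k=1  p_k/q_k = 2588599/224460
→ (2588599, 224460).  Check: 2588599²=6700844782801, 133·224460²=6700844782800, difference 1.
(2588599+224460√133)^2 = 13401689565601 + 1162073863080√133
(2588599+224460√133)^3 = 69383200415647777399 + 6016286479789825380√133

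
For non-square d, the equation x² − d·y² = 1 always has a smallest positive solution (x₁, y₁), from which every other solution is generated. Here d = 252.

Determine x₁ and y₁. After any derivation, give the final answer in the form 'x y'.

√252 = [15; 1,6,1,30, …], period ℓ=4 (even) → k=3
a_0=15:  p_0=15·1+0=15,  q_0=15·0+1=1
a_1=1:  p_1=1·15+1=16,  q_1=1·1+0=1
a_2=6:  p_2=6·16+15=111,  q_2=6·1+1=7
a_3=1:  p_3=1·111+16=127,  q_3=1·7+1=8
(x₁, y₁) = (127, 8);  127² − 252·8² = 1 ✓

127 8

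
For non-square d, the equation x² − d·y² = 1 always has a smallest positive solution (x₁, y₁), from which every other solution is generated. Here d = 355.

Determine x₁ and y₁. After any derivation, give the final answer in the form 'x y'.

√355 = [18; 1,5,3,3,1,6,1,3,3,5,1,36, …], period ℓ=12 (even) → k=11
step 0: (18, 1)  from 18·(1,0) + (0,1)
…
step 2: (113, 6)  from 5·(19,1) + (18,1)
step 3: (358, 19)  from 3·(113,6) + (19,1)
step 4: (1187, 63)  from 3·(358,19) + (113,6)
…
step 6: (10457, 555)  from 6·(1545,82) + (1187,63)
…
step 8: (46463, 2466)  from 3·(12002,637) + (10457,555)
…
step 10: (803418, 42641)  from 5·(151391,8035) + (46463,2466)
step 11: (954809, 50676)  from 1·(803418,42641) + (151391,8035)
fundamental: x₁=954809, y₁=50676  (since 911660226481 − 355·2568056976 = 1)

954809 50676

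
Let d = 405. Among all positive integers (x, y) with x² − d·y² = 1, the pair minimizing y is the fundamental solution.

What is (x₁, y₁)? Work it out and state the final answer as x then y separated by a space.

d=405: √d = [20; 8,40] (ℓ=2, even), read p_1/q_1
i=0: a=20 ⇒ p=20, q=1
i=1: a=8 ⇒ p=161, q=8
fundamental: x₁=161, y₁=8  (since 25921 − 405·64 = 1)

161 8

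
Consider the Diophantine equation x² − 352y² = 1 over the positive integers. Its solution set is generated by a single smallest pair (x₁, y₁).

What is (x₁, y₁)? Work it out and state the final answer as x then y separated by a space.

77617 4137

√352 = [18; 1,3,5,9,5,3,1,36, …], period ℓ=8 (even) → k=7
k=0  a_k=18  p_k/q_k = 18/1
…
k=3  a_k=5  p_k/q_k = 394/21
…
k=5  a_k=5  p_k/q_k = 18499/986
k=6  a_k=3  p_k/q_k = 59118/3151
k=7  a_k=1  p_k/q_k = 77617/4137
→ (77617, 4137).  Check: 77617²=6024398689, 352·4137²=6024398688, difference 1.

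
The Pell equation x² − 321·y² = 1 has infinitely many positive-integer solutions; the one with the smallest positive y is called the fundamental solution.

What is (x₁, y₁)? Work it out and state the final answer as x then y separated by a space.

√321 → a₀=17, period (1,10,1,34); ℓ=4 even so k=3
a_0=17:  p_0=17·1+0=17,  q_0=17·0+1=1
…
a_2=10:  p_2=10·18+17=197,  q_2=10·1+1=11
a_3=1:  p_3=1·197+18=215,  q_3=1·11+1=12
→ (215, 12).  Check: 215²=46225, 321·12²=46224, difference 1.

215 12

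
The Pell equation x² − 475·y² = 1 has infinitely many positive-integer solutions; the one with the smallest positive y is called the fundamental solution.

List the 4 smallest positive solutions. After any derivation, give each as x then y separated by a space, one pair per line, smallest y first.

[21; 1,3,1,6,2,6,1,3,1,42] for √475; ℓ=10 ⇒ convergent index 9
a_0=21:  p_0=21·1+0=21,  q_0=21·0+1=1
…
a_2=3:  p_2=3·22+21=87,  q_2=3·1+1=4
…
a_4=6:  p_4=6·109+87=741,  q_4=6·5+4=34
a_5=2:  p_5=2·741+109=1591,  q_5=2·34+5=73
a_6=6:  p_6=6·1591+741=10287,  q_6=6·73+34=472
a_7=1:  p_7=1·10287+1591=11878,  q_7=1·472+73=545
a_8=3:  p_8=3·11878+10287=45921,  q_8=3·545+472=2107
a_9=1:  p_9=1·45921+11878=57799,  q_9=1·2107+545=2652
→ (57799, 2652).  Check: 57799²=3340724401, 475·2652²=3340724400, difference 1.
(x_2, y_2) = (57799·57799 + 475·2652·2652, 57799·2652 + 2652·57799) = (6681448801, 306565896)
(x_3, y_3) = (57799·6681448801 + 475·2652·306565896, 57799·306565896 + 2652·6681448801) = (772362118440199, 35438404443156)
(x_4, y_4) = (57799·772362118440199 + 475·2652·35438404443156, 57799·35438404443156 + 2652·772362118440199) = (89283516160768675201, 4096608676513381392)

57799 2652
6681448801 306565896
772362118440199 35438404443156
89283516160768675201 4096608676513381392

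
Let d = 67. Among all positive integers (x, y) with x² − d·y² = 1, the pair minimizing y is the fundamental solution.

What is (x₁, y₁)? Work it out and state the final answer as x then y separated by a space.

[8; 5,2,1,1,7,1,1,2,5,16] for √67; ℓ=10 ⇒ convergent index 9
step 0: (8, 1)  from 8·(1,0) + (0,1)
…
step 2: (90, 11)  from 2·(41,5) + (8,1)
…
step 6: (1899, 232)  from 1·(1678,205) + (221,27)
…
step 8: (9053, 1106)  from 2·(3577,437) + (1899,232)
step 9: (48842, 5967)  from 5·(9053,1106) + (3577,437)
fundamental: x₁=48842, y₁=5967  (since 2385540964 − 67·35605089 = 1)

48842 5967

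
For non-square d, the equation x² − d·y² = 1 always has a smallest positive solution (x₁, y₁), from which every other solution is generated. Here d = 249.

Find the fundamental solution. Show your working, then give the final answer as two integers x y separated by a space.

d=249: √d = [15; 1,3,1,1,5,…,3,1,30] (ℓ=16, even), read p_15/q_15
k=0  a_k=15  p_k/q_k = 15/1
k=1  a_k=1  p_k/q_k = 16/1
k=2  a_k=3  p_k/q_k = 63/4
k=3  a_k=1  p_k/q_k = 79/5
k=4  a_k=1  p_k/q_k = 142/9
…
k=7  a_k=3  p_k/q_k = 3582/227
k=8  a_k=10  p_k/q_k = 36751/2329
k=9  a_k=3  p_k/q_k = 113835/7214
k=10  a_k=1  p_k/q_k = 150586/9543
k=11  a_k=5  p_k/q_k = 866765/54929
…
k=14  a_k=3  p_k/q_k = 6669699/422675
k=15  a_k=1  p_k/q_k = 8553815/542076
→ (8553815, 542076).  Check: 8553815²=73167751054225, 249·542076²=73167751054224, difference 1.

8553815 542076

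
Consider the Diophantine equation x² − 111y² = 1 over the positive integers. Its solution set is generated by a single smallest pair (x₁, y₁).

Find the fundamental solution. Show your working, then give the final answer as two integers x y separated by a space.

d=111: √d = [10; 1,1,6,1,1,20] (ℓ=6, even), read p_5/q_5
a_0=10:  p_0=10·1+0=10,  q_0=10·0+1=1
…
a_2=1:  p_2=1·11+10=21,  q_2=1·1+1=2
a_3=6:  p_3=6·21+11=137,  q_3=6·2+1=13
a_4=1:  p_4=1·137+21=158,  q_4=1·13+2=15
a_5=1:  p_5=1·158+137=295,  q_5=1·15+13=28
→ (295, 28).  Check: 295²=87025, 111·28²=87024, difference 1.

295 28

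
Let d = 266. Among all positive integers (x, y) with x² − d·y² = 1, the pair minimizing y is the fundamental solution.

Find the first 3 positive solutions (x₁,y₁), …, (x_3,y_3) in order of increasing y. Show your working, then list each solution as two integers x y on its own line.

√266 → a₀=16, period (3,4,3,32); ℓ=4 even so k=3
a_0=16:  p_0=16·1+0=16,  q_0=16·0+1=1
…
a_2=4:  p_2=4·49+16=212,  q_2=4·3+1=13
a_3=3:  p_3=3·212+49=685,  q_3=3·13+3=42
(x₁, y₁) = (685, 42);  685² − 266·42² = 1 ✓
k=2:  x_2 = 685·685+266·42·42 = 938449,  y_2 = 685·42+42·685 = 57540
k=3:  x_3 = 685·938449+266·42·57540 = 1285674445,  y_3 = 685·57540+42·938449 = 78829758

685 42
938449 57540
1285674445 78829758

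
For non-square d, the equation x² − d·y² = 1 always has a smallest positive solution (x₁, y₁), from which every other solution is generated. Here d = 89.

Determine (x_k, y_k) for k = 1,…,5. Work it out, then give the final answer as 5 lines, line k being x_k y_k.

500001 53000
500002000001 53000106000
500003000004500001 53000212000159000
500004000010000008000001 53000318000530000212000
500005000017500025000012500001 53000424001113001060000265000

[9; 2,3,3,2,18] for √89; ℓ=5 ⇒ convergent index 9
k=0  a_k=9  p_k/q_k = 9/1
…
k=6  a_k=2  p_k/q_k = 18934/2007
k=7  a_k=3  p_k/q_k = 66019/6998
k=8  a_k=3  p_k/q_k = 216991/23001
k=9  a_k=2  p_k/q_k = 500001/53000
(x₁, y₁) = (500001, 53000);  500001² − 89·53000² = 1 ✓
(x_2, y_2) = (500001·500001 + 89·53000·53000, 500001·53000 + 53000·500001) = (500002000001, 53000106000)
(x_3, y_3) = (500001·500002000001 + 89·53000·53000106000, 500001·53000106000 + 53000·500002000001) = (500003000004500001, 53000212000159000)
(x_4, y_4) = (500001·500003000004500001 + 89·53000·53000212000159000, 500001·53000212000159000 + 53000·500003000004500001) = (500004000010000008000001, 53000318000530000212000)
(x_5, y_5) = (500001·500004000010000008000001 + 89·53000·53000318000530000212000, 500001·53000318000530000212000 + 53000·500004000010000008000001) = (500005000017500025000012500001, 53000424001113001060000265000)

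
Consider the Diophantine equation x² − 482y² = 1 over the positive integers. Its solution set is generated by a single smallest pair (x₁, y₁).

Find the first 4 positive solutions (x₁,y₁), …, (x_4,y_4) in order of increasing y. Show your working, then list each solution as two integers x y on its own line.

483 22
466577 21252
450712899 20529410
435388193857 19831388808

[21; 1,20,1,42] for √482; ℓ=4 ⇒ convergent index 3
i=0: a=21 ⇒ p=21, q=1
…
i=2: a=20 ⇒ p=461, q=21
i=3: a=1 ⇒ p=483, q=22
fundamental: x₁=483, y₁=22  (since 233289 − 482·484 = 1)
n=2: (483,22)∘(483,22) = (483·483+482·22·22, 483·22+22·483) = (466577,21252)
n=3: (466577,21252)∘(483,22) = (483·466577+482·22·21252, 483·21252+22·466577) = (450712899,20529410)
n=4: (450712899,20529410)∘(483,22) = (483·450712899+482·22·20529410, 483·20529410+22·450712899) = (435388193857,19831388808)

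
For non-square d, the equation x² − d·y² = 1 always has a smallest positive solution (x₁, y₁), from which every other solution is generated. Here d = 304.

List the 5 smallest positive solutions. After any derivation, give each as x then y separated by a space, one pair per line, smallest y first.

57799 3315
6681448801 383207370
772362118440199 44298005553945
89283516160768675201 5120760845641726740
10320995900380175197444999 591949712190194322136575

√304 → a₀=17, period (2,3,2,1,1,1,1,1,2,3,2,34); ℓ=12 even so k=11
a_0=17:  p_0=17·1+0=17,  q_0=17·0+1=1
a_1=2:  p_1=2·17+1=35,  q_1=2·1+0=2
a_2=3:  p_2=3·35+17=122,  q_2=3·2+1=7
a_3=2:  p_3=2·122+35=279,  q_3=2·7+2=16
a_4=1:  p_4=1·279+122=401,  q_4=1·16+7=23
a_5=1:  p_5=1·401+279=680,  q_5=1·23+16=39
…
a_7=1:  p_7=1·1081+680=1761,  q_7=1·62+39=101
…
a_9=2:  p_9=2·2842+1761=7445,  q_9=2·163+101=427
a_10=3:  p_10=3·7445+2842=25177,  q_10=3·427+163=1444
a_11=2:  p_11=2·25177+7445=57799,  q_11=2·1444+427=3315
fundamental: x₁=57799, y₁=3315  (since 3340724401 − 304·10989225 = 1)
k=2:  x_2 = 57799·57799+304·3315·3315 = 6681448801,  y_2 = 57799·3315+3315·57799 = 383207370
k=3:  x_3 = 57799·6681448801+304·3315·383207370 = 772362118440199,  y_3 = 57799·383207370+3315·6681448801 = 44298005553945
k=4:  x_4 = 57799·772362118440199+304·3315·44298005553945 = 89283516160768675201,  y_4 = 57799·44298005553945+3315·772362118440199 = 5120760845641726740
k=5:  x_5 = 57799·89283516160768675201+304·3315·5120760845641726740 = 10320995900380175197444999,  y_5 = 57799·5120760845641726740+3315·89283516160768675201 = 591949712190194322136575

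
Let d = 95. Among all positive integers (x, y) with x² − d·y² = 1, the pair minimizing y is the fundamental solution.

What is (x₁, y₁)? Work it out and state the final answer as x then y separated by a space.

39 4

√95 → a₀=9, period (1,2,1,18); ℓ=4 even so k=3
a_0=9:  p_0=9·1+0=9,  q_0=9·0+1=1
a_1=1:  p_1=1·9+1=10,  q_1=1·1+0=1
a_2=2:  p_2=2·10+9=29,  q_2=2·1+1=3
a_3=1:  p_3=1·29+10=39,  q_3=1·3+1=4
→ (39, 4).  Check: 39²=1521, 95·4²=1520, difference 1.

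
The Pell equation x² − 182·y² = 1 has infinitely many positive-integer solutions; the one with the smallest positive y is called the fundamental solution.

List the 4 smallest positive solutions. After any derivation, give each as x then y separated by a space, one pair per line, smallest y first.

[13; 2,26] for √182; ℓ=2 ⇒ convergent index 1
i=0: a=13 ⇒ p=13, q=1
i=1: a=2 ⇒ p=27, q=2
fundamental: x₁=27, y₁=2  (since 729 − 182·4 = 1)
n=2: (27,2)∘(27,2) = (27·27+182·2·2, 27·2+2·27) = (1457,108)
n=3: (1457,108)∘(27,2) = (27·1457+182·2·108, 27·108+2·1457) = (78651,5830)
n=4: (78651,5830)∘(27,2) = (27·78651+182·2·5830, 27·5830+2·78651) = (4245697,314712)

27 2
1457 108
78651 5830
4245697 314712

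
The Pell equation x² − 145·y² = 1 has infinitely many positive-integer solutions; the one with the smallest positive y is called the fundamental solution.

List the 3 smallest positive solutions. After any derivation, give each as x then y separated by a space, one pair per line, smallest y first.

289 24
167041 13872
96549409 8017992

d=145: √d = [12; 24] (ℓ=1, odd), read p_1/q_1
k=0  a_k=12  p_k/q_k = 12/1
k=1  a_k=24  p_k/q_k = 289/24
(x₁, y₁) = (289, 24);  289² − 145·24² = 1 ✓
(x_2, y_2) = (289·289 + 145·24·24, 289·24 + 24·289) = (167041, 13872)
(x_3, y_3) = (289·167041 + 145·24·13872, 289·13872 + 24·167041) = (96549409, 8017992)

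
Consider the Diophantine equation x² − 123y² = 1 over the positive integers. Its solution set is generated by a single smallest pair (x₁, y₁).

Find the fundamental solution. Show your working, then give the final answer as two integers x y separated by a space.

122 11

d=123: √d = [11; 11,22] (ℓ=2, even), read p_1/q_1
a_0=11:  p_0=11·1+0=11,  q_0=11·0+1=1
a_1=11:  p_1=11·11+1=122,  q_1=11·1+0=11
fundamental: x₁=122, y₁=11  (since 14884 − 123·121 = 1)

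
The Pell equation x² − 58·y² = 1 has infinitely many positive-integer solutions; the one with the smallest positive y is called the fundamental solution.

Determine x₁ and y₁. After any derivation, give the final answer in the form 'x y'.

19603 2574

[7; 1,1,1,1,1,1,14] for √58; ℓ=7 ⇒ convergent index 13
step 0: (7, 1)  from 7·(1,0) + (0,1)
step 1: (8, 1)  from 1·(7,1) + (1,0)
step 2: (15, 2)  from 1·(8,1) + (7,1)
…
step 4: (38, 5)  from 1·(23,3) + (15,2)
step 5: (61, 8)  from 1·(38,5) + (23,3)
step 6: (99, 13)  from 1·(61,8) + (38,5)
step 7: (1447, 190)  from 14·(99,13) + (61,8)
step 8: (1546, 203)  from 1·(1447,190) + (99,13)
step 9: (2993, 393)  from 1·(1546,203) + (1447,190)
…
step 12: (12071, 1585)  from 1·(7532,989) + (4539,596)
step 13: (19603, 2574)  from 1·(12071,1585) + (7532,989)
(x₁, y₁) = (19603, 2574);  19603² − 58·2574² = 1 ✓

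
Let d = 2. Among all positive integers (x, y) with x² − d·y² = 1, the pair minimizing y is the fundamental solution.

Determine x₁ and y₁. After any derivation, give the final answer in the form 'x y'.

3 2

√2 = [1; 2, …], period ℓ=1 (odd) → k=1
i=0: a=1 ⇒ p=1, q=1
i=1: a=2 ⇒ p=3, q=2
→ (3, 2).  Check: 3²=9, 2·2²=8, difference 1.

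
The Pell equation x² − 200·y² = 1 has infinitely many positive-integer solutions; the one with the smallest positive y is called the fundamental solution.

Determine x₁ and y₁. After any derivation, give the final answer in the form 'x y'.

[14; 7,28] for √200; ℓ=2 ⇒ convergent index 1
a_0=14:  p_0=14·1+0=14,  q_0=14·0+1=1
a_1=7:  p_1=7·14+1=99,  q_1=7·1+0=7
→ (99, 7).  Check: 99²=9801, 200·7²=9800, difference 1.

99 7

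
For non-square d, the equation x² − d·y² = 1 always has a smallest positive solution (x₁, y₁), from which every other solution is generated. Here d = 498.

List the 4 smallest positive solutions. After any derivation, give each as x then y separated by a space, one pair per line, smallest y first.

179777 8056
64639539457 2896567024
23241404969742401 1041472259739240
8356540122426119709697 374465516875386131936

√498 = [22; 3,6,22,6,3,44, …], period ℓ=6 (even) → k=5
a_0=22:  p_0=22·1+0=22,  q_0=22·0+1=1
…
a_4=6:  p_4=6·9395+424=56794,  q_4=6·421+19=2545
a_5=3:  p_5=3·56794+9395=179777,  q_5=3·2545+421=8056
fundamental: x₁=179777, y₁=8056  (since 32319769729 − 498·64899136 = 1)
(x_2, y_2) = (179777·179777 + 498·8056·8056, 179777·8056 + 8056·179777) = (64639539457, 2896567024)
(x_3, y_3) = (179777·64639539457 + 498·8056·2896567024, 179777·2896567024 + 8056·64639539457) = (23241404969742401, 1041472259739240)
(x_4, y_4) = (179777·23241404969742401 + 498·8056·1041472259739240, 179777·1041472259739240 + 8056·23241404969742401) = (8356540122426119709697, 374465516875386131936)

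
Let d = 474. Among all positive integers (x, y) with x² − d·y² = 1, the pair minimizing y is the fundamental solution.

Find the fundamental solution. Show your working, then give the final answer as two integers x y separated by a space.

193549 8890

√474 → a₀=21, period (1,3,2,1,1,…,3,1,42); ℓ=14 even so k=13
a_0=21:  p_0=21·1+0=21,  q_0=21·0+1=1
…
a_2=3:  p_2=3·22+21=87,  q_2=3·1+1=4
…
a_4=1:  p_4=1·196+87=283,  q_4=1·9+4=13
a_5=1:  p_5=1·283+196=479,  q_5=1·13+9=22
a_6=1:  p_6=1·479+283=762,  q_6=1·22+13=35
a_7=6:  p_7=6·762+479=5051,  q_7=6·35+22=232
…
a_9=1:  p_9=1·5813+5051=10864,  q_9=1·267+232=499
a_10=1:  p_10=1·10864+5813=16677,  q_10=1·499+267=766
a_11=2:  p_11=2·16677+10864=44218,  q_11=2·766+499=2031
a_12=3:  p_12=3·44218+16677=149331,  q_12=3·2031+766=6859
a_13=1:  p_13=1·149331+44218=193549,  q_13=1·6859+2031=8890
fundamental: x₁=193549, y₁=8890  (since 37461215401 − 474·79032100 = 1)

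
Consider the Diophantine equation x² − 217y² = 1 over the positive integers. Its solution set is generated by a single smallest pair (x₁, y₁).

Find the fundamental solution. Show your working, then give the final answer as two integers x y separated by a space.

√217 = [14; 1,2,1,2,1,…,2,1,28, …], period ℓ=16 (even) → k=15
i=0: a=14 ⇒ p=14, q=1
…
i=4: a=2 ⇒ p=162, q=11
i=5: a=1 ⇒ p=221, q=15
…
i=7: a=9 ⇒ p=3668, q=249
…
i=10: a=1 ⇒ p=154218, q=10469
i=11: a=1 ⇒ p=293381, q=19916
i=12: a=2 ⇒ p=740980, q=50301
…
i=14: a=2 ⇒ p=2809702, q=190735
i=15: a=1 ⇒ p=3844063, q=260952
fundamental: x₁=3844063, y₁=260952  (since 14776820347969 − 217·68095946304 = 1)

3844063 260952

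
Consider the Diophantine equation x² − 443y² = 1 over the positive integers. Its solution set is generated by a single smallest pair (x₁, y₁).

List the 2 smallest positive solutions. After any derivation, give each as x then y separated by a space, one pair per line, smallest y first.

442 21
390727 18564

d=443: √d = [21; 21,42] (ℓ=2, even), read p_1/q_1
k=0  a_k=21  p_k/q_k = 21/1
k=1  a_k=21  p_k/q_k = 442/21
fundamental: x₁=442, y₁=21  (since 195364 − 443·441 = 1)
k=2:  x_2 = 442·442+443·21·21 = 390727,  y_2 = 442·21+21·442 = 18564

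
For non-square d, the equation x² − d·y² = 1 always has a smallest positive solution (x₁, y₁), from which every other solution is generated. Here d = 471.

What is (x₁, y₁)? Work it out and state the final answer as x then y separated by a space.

7838695 361188

√471 = [21; 1,2,2,1,3,…,2,1,42, …], period ℓ=14 (even) → k=13
a_0=21:  p_0=21·1+0=21,  q_0=21·0+1=1
a_1=1:  p_1=1·21+1=22,  q_1=1·1+0=1
…
a_4=1:  p_4=1·152+65=217,  q_4=1·7+3=10
a_5=3:  p_5=3·217+152=803,  q_5=3·10+7=37
a_6=4:  p_6=4·803+217=3429,  q_6=4·37+10=158
a_7=14:  p_7=14·3429+803=48809,  q_7=14·158+37=2249
…
a_12=2:  p_12=2·2331742+843469=5506953,  q_12=2·107441+38865=253747
a_13=1:  p_13=1·5506953+2331742=7838695,  q_13=1·253747+107441=361188
(x₁, y₁) = (7838695, 361188);  7838695² − 471·361188² = 1 ✓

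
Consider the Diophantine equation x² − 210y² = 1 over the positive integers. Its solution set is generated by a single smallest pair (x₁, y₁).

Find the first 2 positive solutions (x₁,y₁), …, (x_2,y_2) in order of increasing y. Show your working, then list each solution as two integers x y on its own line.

[14; 2,28] for √210; ℓ=2 ⇒ convergent index 1
k=0  a_k=14  p_k/q_k = 14/1
k=1  a_k=2  p_k/q_k = 29/2
→ (29, 2).  Check: 29²=841, 210·2²=840, difference 1.
k=2:  x_2 = 29·29+210·2·2 = 1681,  y_2 = 29·2+2·29 = 116

29 2
1681 116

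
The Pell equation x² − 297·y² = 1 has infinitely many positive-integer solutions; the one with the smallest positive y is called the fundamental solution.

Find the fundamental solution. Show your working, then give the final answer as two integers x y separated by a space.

√297 → a₀=17, period (4,3,1,1,2,1,1,3,4,34); ℓ=10 even so k=9
a_0=17:  p_0=17·1+0=17,  q_0=17·0+1=1
a_1=4:  p_1=4·17+1=69,  q_1=4·1+0=4
…
a_5=2:  p_5=2·517+293=1327,  q_5=2·30+17=77
a_6=1:  p_6=1·1327+517=1844,  q_6=1·77+30=107
…
a_8=3:  p_8=3·3171+1844=11357,  q_8=3·184+107=659
a_9=4:  p_9=4·11357+3171=48599,  q_9=4·659+184=2820
(x₁, y₁) = (48599, 2820);  48599² − 297·2820² = 1 ✓

48599 2820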